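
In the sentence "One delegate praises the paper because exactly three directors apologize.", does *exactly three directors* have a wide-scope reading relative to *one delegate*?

*exactly three directors* occurs within the adjunct clause *because exactly three directors apologize*.
Adjunct clauses are scope islands: a quantifier inside an adjunct cannot raise into the matrix clause.
Hence only narrow scope for *exactly three directors* (under *one delegate*) survives.
(Only the surface reading survives: one fixed delegate with respect to all the relevant directors.)

No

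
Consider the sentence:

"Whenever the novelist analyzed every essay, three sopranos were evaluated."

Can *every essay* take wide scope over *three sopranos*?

No

The target quantifier *every essay* is part of the adjunct clause *whenever the novelist analyzed every essay*.
Scope out of an adjunct clause is unavailable: QR respects the adjunct-island constraint.
*every essay* > *three sopranos* would require crossing that boundary, which is illicit.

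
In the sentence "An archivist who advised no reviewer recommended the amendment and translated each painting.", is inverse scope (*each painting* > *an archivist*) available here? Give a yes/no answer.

Structurally, *each painting* is inside one conjunct of the coordinate structure (*translated each painting*).
A quantifier cannot raise out of one conjunct of a coordination across the whole coordinate structure — the CSC applies to QR.
The inverse ordering *each painting* > *an archivist* is therefore underivable.
(Only the surface reading survives: one fixed archivist with respect to all the relevant paintings.)

No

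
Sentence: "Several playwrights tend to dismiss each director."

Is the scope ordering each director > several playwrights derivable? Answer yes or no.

Infinitival complements of raising predicates do not block QR; *each director* and *several playwrights* are effectively clausemates.
No island intervenes, so both surface and inverse scope are derivable.

Yes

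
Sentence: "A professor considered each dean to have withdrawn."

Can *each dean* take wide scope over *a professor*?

Yes

ECM infinitives lack a CP barrier, so *each dean* can QR over the matrix subject *a professor*.
Clause-internal QR can adjoin the lower DP above the subject, yielding the inverse reading.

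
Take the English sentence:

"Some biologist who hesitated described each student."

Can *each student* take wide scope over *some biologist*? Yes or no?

Although the sentence contains a relative clause (*who hesitated*), *each student* is outside it, in the matrix VP.
Since no island is crossed, the inverse ordering is licensed alongside surface scope.

Yes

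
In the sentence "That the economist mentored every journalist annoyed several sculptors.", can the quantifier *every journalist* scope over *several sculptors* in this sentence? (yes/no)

Structurally, *every journalist* is inside the sentential subject *that the economist mentored every journalist*.
The Sentential Subject Constraint rules out raising the quantifier out of the that-clause subject.
So the wide-scope reading for *every journalist* is blocked.

No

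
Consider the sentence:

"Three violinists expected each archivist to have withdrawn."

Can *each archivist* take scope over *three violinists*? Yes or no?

*each archivist* is the subject of an ECM infinitive — the infinitival complement of an ECM verb is not a scope island, so *each archivist* can raise into the matrix clause.
Ordinary QR to a clause-peripheral position gives the wide-scope LF for the lower DP.
Both orderings are possible: *three violinists* > *each archivist* and *each archivist* > *three violinists*.

Yes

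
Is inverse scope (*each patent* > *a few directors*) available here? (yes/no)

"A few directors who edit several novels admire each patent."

The RC *who edit several novels* is an island, but *each patent* is not inside it — it is the matrix object, a clausemate of *a few directors*.
No island intervenes, so both surface and inverse scope are derivable.

Yes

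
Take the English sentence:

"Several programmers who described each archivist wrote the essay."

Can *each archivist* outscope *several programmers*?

No

*each archivist* sits inside the relative clause *who described each archivist*.
Relative clauses are scope islands: a quantifier cannot QR out of a relative clause to take scope in the matrix clause.
So the wide-scope reading for *each archivist* is blocked.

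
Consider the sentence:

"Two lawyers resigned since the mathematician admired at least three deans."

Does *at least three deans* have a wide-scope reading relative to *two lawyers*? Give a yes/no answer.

No

*at least three deans* is embedded in the adjunct clause *since the mathematician admired at least three deans*.
The adjunct-island constraint bars QR out of an adverbial clause.
Hence only narrow scope for *at least three deans* (under *two lawyers*) survives.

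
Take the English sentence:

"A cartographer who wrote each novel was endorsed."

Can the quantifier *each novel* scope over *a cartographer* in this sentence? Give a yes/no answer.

*each novel* occurs within the relative clause *who wrote each novel*.
QR out of a relative clause is ruled out by the relative-clause island constraint.
So *each novel* cannot raise to a position above *a cartographer*.

No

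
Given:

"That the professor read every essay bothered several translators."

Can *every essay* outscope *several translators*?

The target quantifier *every essay* is part of the sentential subject *that the professor read every essay*.
The subject-island constraint blocks QR out of a clausal subject.
So the wide-scope reading for *every essay* is blocked.

No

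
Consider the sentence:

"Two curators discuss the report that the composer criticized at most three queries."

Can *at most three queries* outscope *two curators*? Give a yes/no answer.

*at most three queries* is embedded in the complex NP *the report that the composer criticized at most three queries*.
Since the clause is the complement of a nominal head, the CNPC blocks scope extraction.
The inverse ordering *at most three queries* > *two curators* is therefore underivable.

No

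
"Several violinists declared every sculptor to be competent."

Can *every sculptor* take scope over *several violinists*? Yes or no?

Yes

This is an ECM construction: *every sculptor* is the infinitival subject, Case-marked by the matrix verb, and the infinitive is transparent for QR.
With no island boundary between them, the object can take inverse scope over the subject via ordinary QR within the clause.
Both orderings are possible: *several violinists* > *every sculptor* and *every sculptor* > *several violinists*.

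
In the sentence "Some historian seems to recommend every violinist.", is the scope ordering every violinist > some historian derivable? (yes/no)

Infinitival complements of raising predicates do not block QR; *every violinist* and *some historian* are effectively clausemates.
QR within a single clause is free, so the lower quantifier may take scope over the higher one.
The sentence is scopally ambiguous between *some historian* > *every violinist* and *every violinist* > *some historian*.

Yes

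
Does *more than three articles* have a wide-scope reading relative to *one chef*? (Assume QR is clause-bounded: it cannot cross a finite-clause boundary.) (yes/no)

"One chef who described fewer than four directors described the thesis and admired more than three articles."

*more than three articles* occurs within one conjunct of the coordinate structure (*admired more than three articles*).
QR out of a conjunct would have to apply non-ATB, which the CSC forbids.
*more than three articles* is confined to the island and cannot take scope over *one chef*.

No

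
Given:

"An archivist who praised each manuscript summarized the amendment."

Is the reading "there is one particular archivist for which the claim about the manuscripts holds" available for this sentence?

Yes

The described interpretation is the *an archivist* > *each manuscript* scoping.
That is the surface-scope ordering, which is always one of the available readings — island constraints only ever restrict inverse scope.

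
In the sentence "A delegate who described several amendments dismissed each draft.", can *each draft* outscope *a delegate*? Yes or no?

Yes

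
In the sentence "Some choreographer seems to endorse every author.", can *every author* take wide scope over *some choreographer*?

Yes

The matrix predicate is a raising verb, whose infinitival complement is not a scope island — *every author* can QR into the matrix clause.
No island intervenes, so both surface and inverse scope are derivable.
So *every author* > *some choreographer* is among the available readings.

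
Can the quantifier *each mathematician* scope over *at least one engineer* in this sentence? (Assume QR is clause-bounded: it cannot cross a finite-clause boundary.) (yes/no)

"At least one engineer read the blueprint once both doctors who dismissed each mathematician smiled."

No

*each mathematician* is embedded in the relative clause *who dismissed each mathematician*, which is itself inside the adjunct *once both doctors who dismissed each mathematician smiled*.
Two island boundaries intervene — the relative clause and the adjunct. Either alone would block QR.
There is no licit LF on which *each mathematician* c-commands *at least one engineer*.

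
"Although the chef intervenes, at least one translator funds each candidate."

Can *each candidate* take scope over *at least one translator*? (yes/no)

Yes

*each candidate* is a matrix argument; the adjunct is an island but the target quantifier is outside it.
QR within a single clause is free, so the lower quantifier may take scope over the higher one.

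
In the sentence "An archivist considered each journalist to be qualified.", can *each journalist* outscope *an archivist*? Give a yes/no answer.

Yes

This is an ECM construction: *each journalist* is the infinitival subject, Case-marked by the matrix verb, and the infinitive is transparent for QR.
Clause-internal QR can adjoin the lower DP above the subject, yielding the inverse reading.
So *each journalist* > *an archivist* is among the available readings.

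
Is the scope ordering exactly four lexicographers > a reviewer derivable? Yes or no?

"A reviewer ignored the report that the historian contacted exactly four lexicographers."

No

*exactly four lexicographers* sits inside the complex NP *the report that the historian contacted exactly four lexicographers*.
Noun-complement clauses are scope islands (the Complex NP Constraint): a quantifier inside one cannot scope into the matrix.
The inverse ordering *exactly four lexicographers* > *a reviewer* is therefore underivable.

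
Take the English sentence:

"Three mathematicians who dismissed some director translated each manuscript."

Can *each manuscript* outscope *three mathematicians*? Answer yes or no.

Yes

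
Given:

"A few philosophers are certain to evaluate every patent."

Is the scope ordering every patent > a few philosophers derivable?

*every patent* is the object of the infinitival complement of a raising predicate; raising infinitives are transparent for QR, so the two DPs are in effect clausemates.
No island intervenes, so both surface and inverse scope are derivable.

Yes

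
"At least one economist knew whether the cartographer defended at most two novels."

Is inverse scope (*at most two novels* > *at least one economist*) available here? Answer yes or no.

No

Structurally, *at most two novels* is inside the embedded question *whether the cartographer defended at most two novels*.
Embedded wh-clauses are opaque for QR, so the quantifier stays inside the question.
So the wide-scope reading for *at most two novels* is blocked.
(Only the surface reading survives: one fixed economist with respect to all the relevant novels.)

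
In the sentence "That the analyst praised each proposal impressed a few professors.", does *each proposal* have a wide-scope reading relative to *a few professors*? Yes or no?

No

Structurally, *each proposal* is inside the sentential subject *that the analyst praised each proposal*.
Sentential subjects are islands: a quantifier inside the subject clause cannot raise over the matrix predicate.
*each proposal* is confined to the island and cannot take scope over *a few professors*.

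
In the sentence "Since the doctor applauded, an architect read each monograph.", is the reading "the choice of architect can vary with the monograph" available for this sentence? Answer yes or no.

Yes

That reading corresponds to *each monograph* > *an architect*.
The adjunct island is irrelevant here — *each monograph* and *an architect* are both in the matrix clause.
With no island boundary between them, the object can take inverse scope over the subject via ordinary QR within the clause.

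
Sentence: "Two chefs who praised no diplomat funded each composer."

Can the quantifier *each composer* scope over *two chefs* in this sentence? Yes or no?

Yes

Although the sentence contains a relative clause (*who praised no diplomat*), *each composer* is outside it, in the matrix VP.
Clause-internal QR can adjoin the lower DP above the subject, yielding the inverse reading.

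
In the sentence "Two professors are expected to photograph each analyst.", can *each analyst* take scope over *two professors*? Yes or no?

Yes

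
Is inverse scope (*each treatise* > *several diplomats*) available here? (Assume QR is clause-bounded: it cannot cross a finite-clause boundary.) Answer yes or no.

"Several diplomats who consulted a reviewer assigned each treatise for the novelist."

Yes

The RC *who consulted a reviewer* is an island, but *each treatise* is not inside it — it is the matrix object, a clausemate of *several diplomats*.
Nothing blocks QR of the lower DP to a position above the higher one, so inverse scope is available.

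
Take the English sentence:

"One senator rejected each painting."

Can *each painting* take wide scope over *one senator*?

Yes

*each painting* and *one senator* are in the same minimal clause.
Nothing blocks QR of the lower DP to a position above the higher one, so inverse scope is available.
The sentence is scopally ambiguous between *one senator* > *each painting* and *each painting* > *one senator*.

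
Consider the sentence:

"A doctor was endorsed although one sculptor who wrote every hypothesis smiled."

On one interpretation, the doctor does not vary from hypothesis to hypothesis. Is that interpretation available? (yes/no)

Yes

This is the *a doctor* > *every hypothesis* reading.
Surface scope (*a doctor* > *every hypothesis*) is always derivable; islands only block QR, not in-situ interpretation.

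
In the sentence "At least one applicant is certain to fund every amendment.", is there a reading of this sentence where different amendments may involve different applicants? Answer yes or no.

The described interpretation is the *every amendment* > *at least one applicant* scoping.
The matrix predicate is a raising verb, whose infinitival complement is not a scope island — *every amendment* can QR into the matrix clause.
Since no island is crossed, the inverse ordering is licensed alongside surface scope.

Yes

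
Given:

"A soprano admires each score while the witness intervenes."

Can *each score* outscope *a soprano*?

Yes

The adjunct island is irrelevant here — *each score* and *a soprano* are both in the matrix clause.
Since no island is crossed, the inverse ordering is licensed alongside surface scope.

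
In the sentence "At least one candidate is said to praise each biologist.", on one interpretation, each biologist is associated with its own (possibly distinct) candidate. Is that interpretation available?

This is the *each biologist* > *at least one candidate* reading.
*each biologist* is inside a raising infinitive, which is transparent to QR (no CP barrier), so it behaves as a matrix argument.
Since no island is crossed, the inverse ordering is licensed alongside surface scope.

Yes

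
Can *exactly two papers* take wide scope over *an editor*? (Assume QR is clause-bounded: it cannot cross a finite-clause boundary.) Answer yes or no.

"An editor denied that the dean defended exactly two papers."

*exactly two papers* occurs within the finite complement clause *that the dean defended exactly two papers*.
Under clause-bounded QR, a quantifier in an embedded finite clause cannot raise into the matrix clause.
Hence only narrow scope for *exactly two papers* (under *an editor*) survives.

No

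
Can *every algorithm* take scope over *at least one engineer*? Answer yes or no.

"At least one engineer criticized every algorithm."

Yes

*every algorithm* and *at least one engineer* are in the same minimal clause.
No island intervenes, so both surface and inverse scope are derivable.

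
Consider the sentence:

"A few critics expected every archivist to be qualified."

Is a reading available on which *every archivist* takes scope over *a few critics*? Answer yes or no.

This is an ECM construction: *every archivist* is the infinitival subject, Case-marked by the matrix verb, and the infinitive is transparent for QR.
Since no island is crossed, the inverse ordering is licensed alongside surface scope.

Yes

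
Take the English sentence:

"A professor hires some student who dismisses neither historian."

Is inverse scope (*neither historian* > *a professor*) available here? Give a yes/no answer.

*neither historian* occurs within the relative clause *who dismisses neither historian* modifying *some student*.
QR out of a relative clause is ruled out by the relative-clause island constraint.
Hence only narrow scope for *neither historian* (under *a professor*) survives.
(Only the surface reading survives: one fixed professor with respect to all the relevant historians.)

No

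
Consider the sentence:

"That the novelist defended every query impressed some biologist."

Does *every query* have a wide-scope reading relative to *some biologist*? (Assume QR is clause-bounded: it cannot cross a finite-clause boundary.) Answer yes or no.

No

*every query* occurs within the sentential subject *that the novelist defended every query*.
Clausal subjects are scope islands; QR from inside the subject into the matrix is barred.
So *every query* cannot raise to a position above *some biologist*.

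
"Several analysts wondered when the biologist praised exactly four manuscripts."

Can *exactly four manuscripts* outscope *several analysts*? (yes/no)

The DP *exactly four manuscripts* is contained in the embedded question *when the biologist praised exactly four manuscripts*.
Embedded questions are wh-islands: a quantifier inside an indirect question cannot QR into the matrix clause.
So *exactly four manuscripts* cannot raise to a position above *several analysts*.

No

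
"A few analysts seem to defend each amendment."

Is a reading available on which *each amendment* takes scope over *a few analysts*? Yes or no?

Infinitival complements of raising predicates do not block QR; *each amendment* and *a few analysts* are effectively clausemates.
With no island boundary between them, the object can take inverse scope over the subject via ordinary QR within the clause.
The sentence is scopally ambiguous between *a few analysts* > *each amendment* and *each amendment* > *a few analysts*.

Yes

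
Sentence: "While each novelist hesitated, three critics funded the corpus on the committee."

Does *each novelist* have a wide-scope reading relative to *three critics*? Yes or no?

*each novelist* occurs within the adjunct clause *while each novelist hesitated*.
Since the clause is an adjunct (not a complement), the Adjunct Condition blocks QR across its edge.
There is no licit LF on which *each novelist* c-commands *three critics*.

No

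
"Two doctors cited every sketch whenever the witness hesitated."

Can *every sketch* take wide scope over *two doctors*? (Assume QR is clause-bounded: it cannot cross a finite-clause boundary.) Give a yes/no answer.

Yes

The adjunct island is irrelevant here — *every sketch* and *two doctors* are both in the matrix clause.
Ordinary QR to a clause-peripheral position gives the wide-scope LF for the lower DP.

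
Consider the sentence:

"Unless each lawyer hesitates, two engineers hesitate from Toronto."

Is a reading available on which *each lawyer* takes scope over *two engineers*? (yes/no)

No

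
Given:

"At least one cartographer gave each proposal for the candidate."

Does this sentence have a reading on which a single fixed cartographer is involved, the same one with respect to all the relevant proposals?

Yes

The described interpretation is the *at least one cartographer* > *each proposal* scoping.
Nothing needs to raise for *at least one cartographer* > *each proposal*, so no island constraint is at stake.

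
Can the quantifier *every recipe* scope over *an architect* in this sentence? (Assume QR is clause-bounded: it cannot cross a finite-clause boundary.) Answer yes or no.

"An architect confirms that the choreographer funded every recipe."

*every recipe* sits inside the finite complement clause *that the choreographer funded every recipe*.
Given the clause-boundedness assumption, QR cannot cross the finite CP into the matrix.
*every recipe* > *an architect* would require crossing that boundary, which is illicit.
(Only the surface reading survives: one fixed architect with respect to all the relevant recipes.)

No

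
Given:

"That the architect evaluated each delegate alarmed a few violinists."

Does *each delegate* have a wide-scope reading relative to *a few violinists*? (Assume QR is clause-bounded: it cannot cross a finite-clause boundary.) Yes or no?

No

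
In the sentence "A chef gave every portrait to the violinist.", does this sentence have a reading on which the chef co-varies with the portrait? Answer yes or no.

Yes

The described interpretation is the *every portrait* > *a chef* scoping.
*every portrait* and *a chef* are in the same minimal clause.
Ordinary QR to a clause-peripheral position gives the wide-scope LF for the lower DP.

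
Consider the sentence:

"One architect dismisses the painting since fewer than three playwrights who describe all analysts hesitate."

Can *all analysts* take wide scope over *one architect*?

*all analysts* is embedded in the relative clause *who describe all analysts*, which is itself inside the adjunct *since fewer than three playwrights who describe all analysts hesitate*.
Two island boundaries intervene — the relative clause and the adjunct. Either alone would block QR.
*all analysts* is confined to the island and cannot take scope over *one architect*.

No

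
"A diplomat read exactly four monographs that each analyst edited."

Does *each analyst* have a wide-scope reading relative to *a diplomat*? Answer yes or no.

No

*each analyst* occurs within the relative clause *that each analyst edited* modifying *exactly four monographs*.
Relative clauses block scope extraction: QR cannot target a position outside the modified NP.
So *each analyst* cannot raise high enough to outscope *a diplomat*; only the surface ordering *a diplomat* > *each analyst* is available.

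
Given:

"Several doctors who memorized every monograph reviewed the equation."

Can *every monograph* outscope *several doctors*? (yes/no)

*every monograph* sits inside the relative clause *who memorized every monograph*.
Relative clauses are scope islands: a quantifier cannot QR out of a relative clause to take scope in the matrix clause.
*every monograph* is confined to the island and cannot take scope over *several doctors*.

No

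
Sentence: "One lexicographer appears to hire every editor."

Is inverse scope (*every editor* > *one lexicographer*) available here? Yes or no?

Yes

*every editor* is inside a raising infinitive, which is transparent to QR (no CP barrier), so it behaves as a matrix argument.
Nothing blocks QR of the lower DP to a position above the higher one, so inverse scope is available.
The sentence is scopally ambiguous between *one lexicographer* > *every editor* and *every editor* > *one lexicographer*.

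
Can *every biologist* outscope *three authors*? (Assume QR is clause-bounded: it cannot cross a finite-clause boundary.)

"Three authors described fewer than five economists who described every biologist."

No

The target quantifier *every biologist* is part of the relative clause *who described every biologist* modifying *fewer than five economists*.
The relative clause forms an island for QR, so the quantifier is confined to the head noun's restrictor.
So the wide-scope reading for *every biologist* is blocked.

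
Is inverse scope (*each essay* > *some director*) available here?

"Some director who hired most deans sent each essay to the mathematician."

Yes

*each essay* is a matrix argument; only *some director* is modified by the relative clause *who hired most deans*, so the RC island is irrelevant to the target quantifier.
Ordinary QR to a clause-peripheral position gives the wide-scope LF for the lower DP.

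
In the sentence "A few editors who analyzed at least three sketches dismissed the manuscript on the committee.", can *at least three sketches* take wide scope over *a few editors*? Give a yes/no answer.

The DP *at least three sketches* is contained in the relative clause *who analyzed at least three sketches*.
A relative clause is a scope island — quantifier raising cannot cross its boundary.
Hence only narrow scope for *at least three sketches* (under *a few editors*) survives.

No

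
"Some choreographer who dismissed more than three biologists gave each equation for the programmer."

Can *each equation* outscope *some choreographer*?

Yes

The RC *who dismissed more than three biologists* is an island, but *each equation* is not inside it — it is the matrix object, a clausemate of *some choreographer*.
QR within a single clause is free, so the lower quantifier may take scope over the higher one.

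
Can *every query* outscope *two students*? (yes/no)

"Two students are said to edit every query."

*every query* is inside a raising infinitive, which is transparent to QR (no CP barrier), so it behaves as a matrix argument.
Nothing blocks QR of the lower DP to a position above the higher one, so inverse scope is available.

Yes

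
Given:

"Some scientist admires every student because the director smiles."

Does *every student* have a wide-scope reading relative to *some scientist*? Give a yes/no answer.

Yes

Although there is an adjunct clause, *every student* is in the main clause, not inside the adjunct.
Since no island is crossed, the inverse ordering is licensed alongside surface scope.
So *every student* > *some scientist* is among the available readings.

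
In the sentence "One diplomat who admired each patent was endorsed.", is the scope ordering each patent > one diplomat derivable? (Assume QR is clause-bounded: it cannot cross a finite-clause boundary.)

No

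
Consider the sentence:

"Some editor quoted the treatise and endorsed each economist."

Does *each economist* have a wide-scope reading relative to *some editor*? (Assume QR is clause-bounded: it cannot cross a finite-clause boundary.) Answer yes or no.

*each economist* occurs within one conjunct of the coordinate structure (*endorsed each economist*).
A quantifier cannot raise out of one conjunct of a coordination across the whole coordinate structure — the CSC applies to QR.
So *each economist* cannot raise to a position above *some editor*.
(Only the surface reading survives: one fixed editor with respect to all the relevant economists.)

No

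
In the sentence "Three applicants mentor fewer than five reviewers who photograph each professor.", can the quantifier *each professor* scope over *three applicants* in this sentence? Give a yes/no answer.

No

The target quantifier *each professor* is part of the relative clause *who photograph each professor* modifying *fewer than five reviewers*.
A relative clause is a scope island — quantifier raising cannot cross its boundary.
*each professor* is confined to the island and cannot take scope over *three applicants*.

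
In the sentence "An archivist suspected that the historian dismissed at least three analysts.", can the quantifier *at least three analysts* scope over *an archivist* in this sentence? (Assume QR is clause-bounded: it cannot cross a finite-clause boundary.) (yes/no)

The DP *at least three analysts* is contained in the finite complement clause *that the historian dismissed at least three analysts*.
Under clause-bounded QR, a quantifier in an embedded finite clause cannot raise into the matrix clause.
Hence only narrow scope for *at least three analysts* (under *an archivist*) survives.

No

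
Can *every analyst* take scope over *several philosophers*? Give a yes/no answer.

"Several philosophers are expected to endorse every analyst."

Infinitival complements of raising predicates do not block QR; *every analyst* and *several philosophers* are effectively clausemates.
With no island boundary between them, the object can take inverse scope over the subject via ordinary QR within the clause.
The sentence is scopally ambiguous between *several philosophers* > *every analyst* and *every analyst* > *several philosophers*.

Yes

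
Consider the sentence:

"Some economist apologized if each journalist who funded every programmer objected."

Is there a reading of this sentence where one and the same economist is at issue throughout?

This is the *some economist* > *every programmer* reading.
Nothing needs to raise for *some economist* > *every programmer*, so no island constraint is at stake.

Yes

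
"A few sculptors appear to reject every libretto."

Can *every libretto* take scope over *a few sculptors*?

Yes

Raising constructions are monoclausal for scope purposes; *every libretto* is not separated from *a few sculptors* by any island.
QR within a single clause is free, so the lower quantifier may take scope over the higher one.
Both orderings are possible: *a few sculptors* > *every libretto* and *every libretto* > *a few sculptors*.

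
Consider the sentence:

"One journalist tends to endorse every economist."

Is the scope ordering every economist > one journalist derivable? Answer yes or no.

Yes

*every economist* is the object of the infinitival complement of a raising predicate; raising infinitives are transparent for QR, so the two DPs are in effect clausemates.
With no island boundary between them, the object can take inverse scope over the subject via ordinary QR within the clause.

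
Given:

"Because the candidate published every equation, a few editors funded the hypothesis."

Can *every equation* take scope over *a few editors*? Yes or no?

No

*every equation* sits inside the adjunct clause *because the candidate published every equation*.
Since the clause is an adjunct (not a complement), the Adjunct Condition blocks QR across its edge.
*every equation* > *a few editors* would require crossing that boundary, which is illicit.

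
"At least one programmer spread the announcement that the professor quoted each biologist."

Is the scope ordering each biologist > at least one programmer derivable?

No

*each biologist* sits inside the complex NP *the announcement that the professor quoted each biologist*.
Noun-complement clauses are scope islands (the Complex NP Constraint): a quantifier inside one cannot scope into the matrix.
So *each biologist* cannot raise high enough to outscope *at least one programmer*; only the surface ordering *at least one programmer* > *each biologist* is available.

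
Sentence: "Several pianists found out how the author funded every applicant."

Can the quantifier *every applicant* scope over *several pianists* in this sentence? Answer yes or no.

No

*every applicant* is embedded in the embedded question *how the author funded every applicant*.
An indirect question is a wh-island; the filled [Spec,CP] blocks QR across the CP edge.
*every applicant* is confined to the island and cannot take scope over *several pianists*.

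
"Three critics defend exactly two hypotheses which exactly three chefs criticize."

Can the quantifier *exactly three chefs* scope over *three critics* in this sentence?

No

*exactly three chefs* occurs within the relative clause *which exactly three chefs criticize* modifying *exactly two hypotheses*.
Relative clauses block scope extraction: QR cannot target a position outside the modified NP.
So *exactly three chefs* cannot raise to a position above *three critics*.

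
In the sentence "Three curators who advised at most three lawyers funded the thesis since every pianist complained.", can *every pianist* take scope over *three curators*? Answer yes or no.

*every pianist* is embedded in the adjunct clause *since every pianist complained*.
Adjunct clauses are scope islands: a quantifier inside an adjunct cannot raise into the matrix clause.
There is no licit LF on which *every pianist* c-commands *three curators*.

No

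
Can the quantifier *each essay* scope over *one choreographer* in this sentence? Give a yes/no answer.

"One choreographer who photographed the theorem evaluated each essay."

*each essay* sits in the matrix clause, not in the relative clause on *one choreographer*.
QR within a single clause is free, so the lower quantifier may take scope over the higher one.

Yes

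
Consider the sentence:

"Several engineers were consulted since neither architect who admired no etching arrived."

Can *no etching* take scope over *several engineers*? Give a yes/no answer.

No

Structurally, *no etching* is inside the relative clause *who admired no etching*, which is itself inside the adjunct *since neither architect who admired no etching arrived*.
Two island boundaries intervene — the relative clause and the adjunct. Either alone would block QR.
*no etching* is confined to the island and cannot take scope over *several engineers*.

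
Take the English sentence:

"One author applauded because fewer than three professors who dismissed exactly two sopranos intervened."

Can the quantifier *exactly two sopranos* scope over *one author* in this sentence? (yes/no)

*exactly two sopranos* occurs within the relative clause *who dismissed exactly two sopranos*, which is itself inside the adjunct *because fewer than three professors who dismissed exactly two sopranos intervened*.
Nested islands: the RC island is itself inside an adjunct island, so wide scope is doubly excluded.
So *exactly two sopranos* cannot raise to a position above *one author*.

No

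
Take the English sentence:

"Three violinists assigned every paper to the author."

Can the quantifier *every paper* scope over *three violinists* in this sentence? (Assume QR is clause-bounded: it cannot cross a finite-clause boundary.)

Yes

*every paper* and *three violinists* are in the same minimal clause.
Clause-internal QR can adjoin the lower DP above the subject, yielding the inverse reading.
The sentence is scopally ambiguous between *three violinists* > *every paper* and *every paper* > *three violinists*.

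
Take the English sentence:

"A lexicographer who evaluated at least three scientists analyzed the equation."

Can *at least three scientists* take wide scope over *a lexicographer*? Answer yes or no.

No

The DP *at least three scientists* is contained in the relative clause *who evaluated at least three scientists*.
QR out of a relative clause is ruled out by the relative-clause island constraint.
The inverse ordering *at least three scientists* > *a lexicographer* is therefore underivable.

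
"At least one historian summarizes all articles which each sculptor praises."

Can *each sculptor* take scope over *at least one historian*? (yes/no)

The DP *each sculptor* is contained in the relative clause *which each sculptor praises* modifying *all articles*.
QR out of a relative clause is ruled out by the relative-clause island constraint.
*each sculptor* > *at least one historian* would require crossing that boundary, which is illicit.

No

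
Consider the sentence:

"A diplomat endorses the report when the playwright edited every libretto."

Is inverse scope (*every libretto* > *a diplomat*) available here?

No

*every libretto* occurs within the adjunct clause *when the playwright edited every libretto*.
Adverbial clauses are not L-marked, so they are barriers for QR — the quantifier cannot escape the adjunct.
The inverse ordering *every libretto* > *a diplomat* is therefore underivable.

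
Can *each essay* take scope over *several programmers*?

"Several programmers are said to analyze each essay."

Yes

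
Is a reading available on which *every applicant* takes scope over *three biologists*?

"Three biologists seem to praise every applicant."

Raising constructions are monoclausal for scope purposes; *every applicant* is not separated from *three biologists* by any island.
No island intervenes, so both surface and inverse scope are derivable.
Both orderings are possible: *three biologists* > *every applicant* and *every applicant* > *three biologists*.

Yes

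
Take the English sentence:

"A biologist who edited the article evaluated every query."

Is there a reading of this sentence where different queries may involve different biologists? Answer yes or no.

The described interpretation is the *every query* > *a biologist* scoping.
*every query* is a matrix argument; only *a biologist* is modified by the relative clause *who edited the article*, so the RC island is irrelevant to the target quantifier.
Nothing blocks QR of the lower DP to a position above the higher one, so inverse scope is available.
So *every query* > *a biologist* is among the available readings.

Yes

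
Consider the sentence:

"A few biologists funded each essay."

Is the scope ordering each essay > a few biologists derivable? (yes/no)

Yes

*each essay* and *a few biologists* are in the same minimal clause.
Ordinary QR to a clause-peripheral position gives the wide-scope LF for the lower DP.
Both orderings are possible: *a few biologists* > *each essay* and *each essay* > *a few biologists*.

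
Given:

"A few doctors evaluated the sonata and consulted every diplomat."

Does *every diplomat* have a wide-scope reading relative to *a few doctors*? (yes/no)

No

Structurally, *every diplomat* is inside one conjunct of the coordinate structure (*consulted every diplomat*).
Coordinate structures are islands for non-across-the-board movement, QR included.
There is no licit LF on which *every diplomat* c-commands *a few doctors*.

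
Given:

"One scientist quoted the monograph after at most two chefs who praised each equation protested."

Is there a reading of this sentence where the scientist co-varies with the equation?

No

The described interpretation is the *each equation* > *one scientist* scoping.
*each equation* occurs within the relative clause *who praised each equation*, which is itself inside the adjunct *after at most two chefs who praised each equation protested*.
Both the relative clause and the enclosing adjunct are scope islands; QR cannot cross either.
The inverse ordering *each equation* > *one scientist* is therefore underivable.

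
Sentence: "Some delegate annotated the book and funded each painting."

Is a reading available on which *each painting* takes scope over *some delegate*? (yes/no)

No

The DP *each painting* is contained in one conjunct of the coordinate structure (*funded each painting*).
QR out of a conjunct would have to apply non-ATB, which the CSC forbids.
So the wide-scope reading for *each painting* is blocked.
(Only the surface reading survives: one fixed delegate with respect to all the relevant paintings.)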